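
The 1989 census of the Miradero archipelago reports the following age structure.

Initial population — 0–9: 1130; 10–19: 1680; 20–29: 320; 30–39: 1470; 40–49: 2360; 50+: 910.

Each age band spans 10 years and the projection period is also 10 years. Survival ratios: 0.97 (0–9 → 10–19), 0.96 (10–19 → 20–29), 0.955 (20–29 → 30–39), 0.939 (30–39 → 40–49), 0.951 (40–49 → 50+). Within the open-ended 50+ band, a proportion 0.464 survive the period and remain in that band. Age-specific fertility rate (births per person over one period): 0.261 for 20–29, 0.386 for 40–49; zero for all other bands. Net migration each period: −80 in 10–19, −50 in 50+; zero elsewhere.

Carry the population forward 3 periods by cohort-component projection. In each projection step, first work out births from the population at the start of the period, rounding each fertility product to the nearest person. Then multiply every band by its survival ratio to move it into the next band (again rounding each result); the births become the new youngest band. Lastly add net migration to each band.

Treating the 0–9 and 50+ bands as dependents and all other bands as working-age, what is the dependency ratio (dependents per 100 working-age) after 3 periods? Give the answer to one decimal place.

42.7

Period 1.
Births: 320 * 0.261 = 84, 2360 * 0.386 = 911 ⇒ total 995
10–19: 1130 * 0.97 = 1096
20–29: 1680 * 0.96 = 1613
30–39: 320 * 0.955 = 306
40–49: 1470 * 0.939 = 1380
50+: 2360 * 0.951 + 910 * 0.464 = 2244 + 422 = 2666
Net migration: 10–19 − 80 → 1016; 50+ − 50 → 2616
Population now: 0–9=995, 10–19=1016, 20–29=1613, 30–39=306, 40–49=1380, 50+=2616
Period 2.
Births: 1613 * 0.261 = 421, 1380 * 0.386 = 533 ⇒ total 954
10–19: 995 * 0.97 = 965
20–29: 1016 * 0.96 = 975
30–39: 1613 * 0.955 = 1540
40–49: 306 * 0.939 = 287
50+: 1380 * 0.951 + 2616 * 0.464 = 1312 + 1214 = 2526
Net migration: 10–19 − 80 → 885; 50+ − 50 → 2476
Population now: 0–9=954, 10–19=885, 20–29=975, 30–39=1540, 40–49=287, 50+=2476
Period 3.
Births: 975 * 0.261 = 254, 287 * 0.386 = 111 ⇒ total 365
10–19: 954 * 0.97 = 925
20–29: 885 * 0.96 = 850
30–39: 975 * 0.955 = 931
40–49: 1540 * 0.939 = 1446
50+: 287 * 0.951 + 2476 * 0.464 = 273 + 1149 = 1422
Net migration: 10–19 − 80 → 845; 50+ − 50 → 1372
Population now: 0–9=365, 10–19=845, 20–29=850, 30–39=931, 40–49=1446, 50+=1372
Dependents (band 0–9 + band 50+) = 365 + 1372 = 1737; working-age = 4072; ratio = 1737/4072 × 100 = 42.7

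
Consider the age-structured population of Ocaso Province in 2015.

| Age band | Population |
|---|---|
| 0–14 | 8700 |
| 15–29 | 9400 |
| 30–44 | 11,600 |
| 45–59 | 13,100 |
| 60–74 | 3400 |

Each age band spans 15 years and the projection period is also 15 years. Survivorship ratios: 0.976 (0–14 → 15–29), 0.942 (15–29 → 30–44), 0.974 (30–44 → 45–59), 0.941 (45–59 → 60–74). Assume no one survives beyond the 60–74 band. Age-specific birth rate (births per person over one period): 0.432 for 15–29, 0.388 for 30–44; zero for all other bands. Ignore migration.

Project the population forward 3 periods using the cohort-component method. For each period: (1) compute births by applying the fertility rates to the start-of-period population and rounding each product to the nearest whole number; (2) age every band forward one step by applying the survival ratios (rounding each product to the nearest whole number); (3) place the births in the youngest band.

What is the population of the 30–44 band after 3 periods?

7872

Period 1.
Births: 9400 * 0.432 = 4061  |  11600 * 0.388 = 4501 — total 8562
15–29: 8700 * 0.976 = 8491
30–44: 9400 * 0.942 = 8855
45–59: 11600 * 0.974 = 11298
60–74: 13100 * 0.941 = 12327
Population now: 0–14=8562, 15–29=8491, 30–44=8855, 45–59=11298, 60–74=12327
Period 2.
Births: 8491 * 0.432 = 3668  |  8855 * 0.388 = 3436 — total 7104
15–29: 8562 * 0.976 = 8357
30–44: 8491 * 0.942 = 7999
45–59: 8855 * 0.974 = 8625
60–74: 11298 * 0.941 = 10631
Population now: 0–14=7104, 15–29=8357, 30–44=7999, 45–59=8625, 60–74=10631
Period 3.
Births: 8357 * 0.432 = 3610  |  7999 * 0.388 = 3104 — total 6714
15–29: 7104 * 0.976 = 6934
30–44: 8357 * 0.942 = 7872
45–59: 7999 * 0.974 = 7791
60–74: 8625 * 0.941 = 8116
Population now: 0–14=6714, 15–29=6934, 30–44=7872, 45–59=7791, 60–74=8116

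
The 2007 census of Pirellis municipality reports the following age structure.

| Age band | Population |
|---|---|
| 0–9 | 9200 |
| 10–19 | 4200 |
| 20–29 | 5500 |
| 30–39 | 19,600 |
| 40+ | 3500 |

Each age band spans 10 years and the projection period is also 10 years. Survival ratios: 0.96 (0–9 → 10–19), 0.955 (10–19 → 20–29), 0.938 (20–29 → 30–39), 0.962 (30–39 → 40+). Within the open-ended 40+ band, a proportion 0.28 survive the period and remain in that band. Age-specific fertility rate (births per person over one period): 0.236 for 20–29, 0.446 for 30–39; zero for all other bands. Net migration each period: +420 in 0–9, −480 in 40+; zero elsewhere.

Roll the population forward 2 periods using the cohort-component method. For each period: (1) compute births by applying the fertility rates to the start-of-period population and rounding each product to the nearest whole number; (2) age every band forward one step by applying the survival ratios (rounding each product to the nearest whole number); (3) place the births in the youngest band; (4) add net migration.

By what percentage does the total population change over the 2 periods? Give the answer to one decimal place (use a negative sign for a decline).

-14.7

Period 1:
Births: 5500 × 0.236 = 1298 ; 19600 × 0.446 = 8742 ⇒ total 10040
10–19: 9200 × 0.96 = 8832
20–29: 4200 × 0.955 = 4011
30–39: 5500 × 0.938 = 5159
40+: 19600 × 0.962 + 3500 × 0.28 = 18855 + 980 = 19835
Net migration: 0–9 + 420 → 10460; 40+ − 480 → 19355
Giving 10460 / 8832 / 4011 / 5159 / 19355.
Period 2:
Births: 4011 × 0.236 = 947 ; 5159 × 0.446 = 2301 ⇒ total 3248
10–19: 10460 × 0.96 = 10042
20–29: 8832 × 0.955 = 8435
30–39: 4011 × 0.938 = 3762
40+: 5159 × 0.962 + 19355 × 0.28 = 4963 + 5419 = 10382
Net migration: 0–9 + 420 → 3668; 40+ − 480 → 9902
Giving 3668 / 10042 / 8435 / 3762 / 9902.
Total: 42000 → 35809; change = -6191; percentage change = -14.7%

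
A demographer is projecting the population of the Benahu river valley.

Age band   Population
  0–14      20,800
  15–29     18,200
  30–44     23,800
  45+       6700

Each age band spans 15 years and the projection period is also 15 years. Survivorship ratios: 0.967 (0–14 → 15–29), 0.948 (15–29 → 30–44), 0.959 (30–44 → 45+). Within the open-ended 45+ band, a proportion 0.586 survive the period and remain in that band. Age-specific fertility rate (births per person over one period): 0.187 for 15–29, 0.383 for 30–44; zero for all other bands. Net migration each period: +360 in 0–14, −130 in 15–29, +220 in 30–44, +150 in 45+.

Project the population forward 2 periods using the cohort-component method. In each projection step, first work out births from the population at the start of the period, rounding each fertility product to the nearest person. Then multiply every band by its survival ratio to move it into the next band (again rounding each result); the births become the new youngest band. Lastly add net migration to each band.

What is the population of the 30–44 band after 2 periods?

19165

After projecting period 1:
Births: 18200 × 0.187 = 3403 ; 23800 × 0.383 = 9115 — total 12518
15–29: 20800 × 0.967 = 20114
30–44: 18200 × 0.948 = 17254
45+: 23800 × 0.959 + 6700 × 0.586 = 22824 + 3926 = 26750
Net migration: 0–14 + 360 → 12878; 15–29 − 130 → 19984; 30–44 + 220 → 17474; 45+ + 150 → 26900
Population now: 0–14=12878, 15–29=19984, 30–44=17474, 45+=26900
After projecting period 2:
Births: 19984 × 0.187 = 3737 ; 17474 × 0.383 = 6693 — total 10430
15–29: 12878 × 0.967 = 12453
30–44: 19984 × 0.948 = 18945
45+: 17474 × 0.959 + 26900 × 0.586 = 16758 + 15763 = 32521
Net migration: 0–14 + 360 → 10790; 15–29 − 130 → 12323; 30–44 + 220 → 19165; 45+ + 150 → 32671
Population now: 0–14=10790, 15–29=12323, 30–44=19165, 45+=32671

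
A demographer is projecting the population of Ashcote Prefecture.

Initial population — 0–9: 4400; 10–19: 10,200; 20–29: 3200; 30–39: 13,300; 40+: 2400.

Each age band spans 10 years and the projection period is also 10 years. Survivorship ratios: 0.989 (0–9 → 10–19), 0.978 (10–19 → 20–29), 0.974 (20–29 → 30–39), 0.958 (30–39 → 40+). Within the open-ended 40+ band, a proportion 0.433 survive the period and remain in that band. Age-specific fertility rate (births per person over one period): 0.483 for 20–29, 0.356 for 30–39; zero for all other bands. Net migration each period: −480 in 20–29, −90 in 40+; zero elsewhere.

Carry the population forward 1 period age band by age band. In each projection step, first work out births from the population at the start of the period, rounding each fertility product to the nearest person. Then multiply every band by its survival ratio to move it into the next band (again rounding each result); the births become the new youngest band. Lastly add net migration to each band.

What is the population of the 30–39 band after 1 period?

3117

Period 1:
Births: 3200 × 0.483 = 1546 ; 13300 × 0.356 = 4735 → total 6281
10–19: 4400 × 0.989 = 4352
20–29: 10200 × 0.978 = 9976
30–39: 3200 × 0.974 = 3117
40+: 13300 × 0.958 + 2400 × 0.433 = 12741 + 1039 = 13780
Net migration: 20–29 − 480 → 9496; 40+ − 90 → 13690
Giving 6281 / 4352 / 9496 / 3117 / 13690.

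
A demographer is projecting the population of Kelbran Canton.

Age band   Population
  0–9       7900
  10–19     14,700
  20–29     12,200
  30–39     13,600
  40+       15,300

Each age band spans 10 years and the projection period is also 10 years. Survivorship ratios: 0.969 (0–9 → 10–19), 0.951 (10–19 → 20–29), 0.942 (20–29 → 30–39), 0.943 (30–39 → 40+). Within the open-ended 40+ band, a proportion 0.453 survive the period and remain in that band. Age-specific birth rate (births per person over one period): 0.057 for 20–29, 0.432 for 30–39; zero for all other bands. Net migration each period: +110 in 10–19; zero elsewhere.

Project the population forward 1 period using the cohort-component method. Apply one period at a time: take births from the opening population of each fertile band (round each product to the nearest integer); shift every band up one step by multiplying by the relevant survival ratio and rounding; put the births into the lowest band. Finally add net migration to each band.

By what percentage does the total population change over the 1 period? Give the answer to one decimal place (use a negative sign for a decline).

Period 1.
Births: 12200 × 0.057 = 695, 13600 × 0.432 = 5875 → 6570
10–19: 7900 × 0.969 = 7655
20–29: 14700 × 0.951 = 13980
30–39: 12200 × 0.942 = 11492
40+: 13600 × 0.943 + 15300 × 0.453 = 12825 + 6931 = 19756
Net migration: 10–19 + 110 → 7765
Population now: 0–9=6570, 10–19=7765, 20–29=13980, 30–39=11492, 40+=19756
Total: 63700 → 59563; change = -4137; percentage change = -6.5%

-6.5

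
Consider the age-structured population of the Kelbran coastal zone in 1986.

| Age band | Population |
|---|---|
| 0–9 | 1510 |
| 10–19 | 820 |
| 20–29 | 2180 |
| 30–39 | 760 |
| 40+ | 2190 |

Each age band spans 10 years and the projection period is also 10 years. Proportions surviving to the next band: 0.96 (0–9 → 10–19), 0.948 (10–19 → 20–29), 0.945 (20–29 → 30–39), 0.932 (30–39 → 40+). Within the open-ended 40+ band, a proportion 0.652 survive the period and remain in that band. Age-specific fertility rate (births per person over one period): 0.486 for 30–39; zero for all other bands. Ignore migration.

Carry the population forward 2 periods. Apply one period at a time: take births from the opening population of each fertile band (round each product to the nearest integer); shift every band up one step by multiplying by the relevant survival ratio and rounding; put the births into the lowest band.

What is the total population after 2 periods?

Numbering the bands 1..5 from youngest to oldest:
Period 1:
Births: 760 × 0.486 = 369
Band 2: 1510 × 0.96 = 1450
Band 3: 820 × 0.948 = 777
Band 4: 2180 × 0.945 = 2060
Band 5: 760 × 0.932 + 2190 × 0.652 = 708 + 1428 = 2136
Giving 369 / 1450 / 777 / 2060 / 2136.
Period 2:
Births: 2060 × 0.486 = 1001
Band 2: 369 × 0.96 = 354
Band 3: 1450 × 0.948 = 1375
Band 4: 777 × 0.945 = 734
Band 5: 2060 × 0.932 + 2136 × 0.652 = 1920 + 1393 = 3313
Giving 1001 / 354 / 1375 / 734 / 3313.
Total after period 2: 1001 + 354 + 1375 + 734 + 3313 = 6777

6777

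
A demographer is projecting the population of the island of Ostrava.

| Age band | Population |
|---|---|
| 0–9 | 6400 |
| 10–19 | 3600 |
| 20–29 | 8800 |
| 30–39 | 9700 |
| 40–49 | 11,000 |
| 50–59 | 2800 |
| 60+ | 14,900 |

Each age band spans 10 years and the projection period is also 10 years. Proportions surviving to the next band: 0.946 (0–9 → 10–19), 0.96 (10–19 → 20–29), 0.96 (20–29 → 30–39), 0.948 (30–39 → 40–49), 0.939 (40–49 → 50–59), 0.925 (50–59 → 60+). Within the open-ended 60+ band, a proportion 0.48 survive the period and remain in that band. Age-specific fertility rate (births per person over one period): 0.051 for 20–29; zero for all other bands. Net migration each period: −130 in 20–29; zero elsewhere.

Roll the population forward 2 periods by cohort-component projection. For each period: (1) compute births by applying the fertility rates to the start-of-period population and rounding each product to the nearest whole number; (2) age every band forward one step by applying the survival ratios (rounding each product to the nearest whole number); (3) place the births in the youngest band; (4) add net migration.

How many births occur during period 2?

170

Let band 1 be 0–9 through band 7 = 60+.
— Period 1 —
Births: 8800 × 0.051 = 449
Band 2: 6400 × 0.946 = 6054
Band 3: 3600 × 0.96 = 3456
Band 4: 8800 × 0.96 = 8448
Band 5: 9700 × 0.948 = 9196
Band 6: 11000 × 0.939 = 10329
Band 7: 2800 × 0.925 + 14900 × 0.48 = 2590 + 7152 = 9742
Net migration: Band 3 − 130 → 3326
Giving 449 / 6054 / 3326 / 8448 / 9196 / 10329 / 9742.
— Period 2 —
Births: 3326 × 0.051 = 170
Band 2: 449 × 0.946 = 425
Band 3: 6054 × 0.96 = 5812
Band 4: 3326 × 0.96 = 3193
Band 5: 8448 × 0.948 = 8009
Band 6: 9196 × 0.939 = 8635
Band 7: 10329 × 0.925 + 9742 × 0.48 = 9554 + 4676 = 14230
Net migration: Band 3 − 130 → 5682
Giving 170 / 425 / 5682 / 3193 / 8009 / 8635 / 14230.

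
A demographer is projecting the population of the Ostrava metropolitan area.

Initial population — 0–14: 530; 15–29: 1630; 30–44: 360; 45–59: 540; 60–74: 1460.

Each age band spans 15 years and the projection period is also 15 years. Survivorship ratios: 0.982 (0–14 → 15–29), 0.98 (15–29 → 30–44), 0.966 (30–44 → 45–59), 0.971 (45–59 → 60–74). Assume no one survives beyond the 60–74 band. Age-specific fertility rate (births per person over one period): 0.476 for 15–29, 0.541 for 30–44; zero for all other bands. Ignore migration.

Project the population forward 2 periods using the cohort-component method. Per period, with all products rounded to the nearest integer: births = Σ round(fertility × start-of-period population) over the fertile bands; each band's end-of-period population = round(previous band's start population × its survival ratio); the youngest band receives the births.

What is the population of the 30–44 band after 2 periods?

510

Call the bands 1 to 5, youngest first.
After projecting period 1:
Births: 1630 × 0.476 = 776 ; 360 × 0.541 = 195 → 971
Band 2: 530 × 0.982 = 520
Band 3: 1630 × 0.98 = 1597
Band 4: 360 × 0.966 = 348
Band 5: 540 × 0.971 = 524
End of period: [971, 520, 1597, 348, 524]
After projecting period 2:
Births: 520 × 0.476 = 248 ; 1597 × 0.541 = 864 → 1112
Band 2: 971 × 0.982 = 954
Band 3: 520 × 0.98 = 510
Band 4: 1597 × 0.966 = 1543
Band 5: 348 × 0.971 = 338
End of period: [1112, 954, 510, 1543, 338]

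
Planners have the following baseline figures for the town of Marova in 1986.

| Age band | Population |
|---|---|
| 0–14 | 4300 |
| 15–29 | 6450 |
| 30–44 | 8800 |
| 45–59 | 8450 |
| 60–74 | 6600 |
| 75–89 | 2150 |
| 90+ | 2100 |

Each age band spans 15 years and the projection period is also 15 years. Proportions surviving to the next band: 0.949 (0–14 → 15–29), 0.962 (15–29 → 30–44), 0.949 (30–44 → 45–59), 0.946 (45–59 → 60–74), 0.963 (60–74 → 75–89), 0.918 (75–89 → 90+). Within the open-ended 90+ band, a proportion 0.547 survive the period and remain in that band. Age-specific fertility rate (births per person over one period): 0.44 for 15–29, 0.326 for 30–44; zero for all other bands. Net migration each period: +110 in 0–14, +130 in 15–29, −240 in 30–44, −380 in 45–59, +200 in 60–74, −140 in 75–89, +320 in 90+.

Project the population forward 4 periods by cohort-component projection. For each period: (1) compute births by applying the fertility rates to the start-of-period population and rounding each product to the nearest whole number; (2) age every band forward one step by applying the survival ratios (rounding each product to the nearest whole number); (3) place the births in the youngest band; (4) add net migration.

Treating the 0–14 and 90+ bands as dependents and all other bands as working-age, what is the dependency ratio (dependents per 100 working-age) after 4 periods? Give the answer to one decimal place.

(Groups numbered youngest = 1 to oldest = 7.)
After projecting period 1:
Births: 6450 × 0.44 = 2838  |  8800 × 0.326 = 2869 ⇒ total 5707
Group 2: 4300 × 0.949 = 4081
Group 3: 6450 × 0.962 = 6205
Group 4: 8800 × 0.949 = 8351
Group 5: 8450 × 0.946 = 7994
Group 6: 6600 × 0.963 = 6356
Group 7: 2150 × 0.918 + 2100 × 0.547 = 1974 + 1149 = 3123
Net migration: Group 1 + 110 → 5817; Group 2 + 130 → 4211; Group 3 − 240 → 5965; Group 4 − 380 → 7971; Group 5 + 200 → 8194; Group 6 − 140 → 6216; Group 7 + 320 → 3443
→ [5817, 4211, 5965, 7971, 8194, 6216, 3443]
After projecting period 2:
Births: 4211 × 0.44 = 1853  |  5965 × 0.326 = 1945 ⇒ total 3798
Group 2: 5817 × 0.949 = 5520
Group 3: 4211 × 0.962 = 4051
Group 4: 5965 × 0.949 = 5661
Group 5: 7971 × 0.946 = 7541
Group 6: 8194 × 0.963 = 7891
Group 7: 6216 × 0.918 + 3443 × 0.547 = 5706 + 1883 = 7589
Net migration: Group 1 + 110 → 3908; Group 2 + 130 → 5650; Group 3 − 240 → 3811; Group 4 − 380 → 5281; Group 5 + 200 → 7741; Group 6 − 140 → 7751; Group 7 + 320 → 7909
→ [3908, 5650, 3811, 5281, 7741, 7751, 7909]
After projecting period 3:
Births: 5650 × 0.44 = 2486  |  3811 × 0.326 = 1242 ⇒ total 3728
Group 2: 3908 × 0.949 = 3709
Group 3: 5650 × 0.962 = 5435
Group 4: 3811 × 0.949 = 3617
Group 5: 5281 × 0.946 = 4996
Group 6: 7741 × 0.963 = 7455
Group 7: 7751 × 0.918 + 7909 × 0.547 = 7115 + 4326 = 11441
Net migration: Group 1 + 110 → 3838; Group 2 + 130 → 3839; Group 3 − 240 → 5195; Group 4 − 380 → 3237; Group 5 + 200 → 5196; Group 6 − 140 → 7315; Group 7 + 320 → 11761
→ [3838, 3839, 5195, 3237, 5196, 7315, 11761]
After projecting period 4:
Births: 3839 × 0.44 = 1689  |  5195 × 0.326 = 1694 ⇒ total 3383
Group 2: 3838 × 0.949 = 3642
Group 3: 3839 × 0.962 = 3693
Group 4: 5195 × 0.949 = 4930
Group 5: 3237 × 0.946 = 3062
Group 6: 5196 × 0.963 = 5004
Group 7: 7315 × 0.918 + 11761 × 0.547 = 6715 + 6433 = 13148
Net migration: Group 1 + 110 → 3493; Group 2 + 130 → 3772; Group 3 − 240 → 3453; Group 4 − 380 → 4550; Group 5 + 200 → 3262; Group 6 − 140 → 4864; Group 7 + 320 → 13468
→ [3493, 3772, 3453, 4550, 3262, 4864, 13468]
Dependents (band 0–14 + band 90+) = 3493 + 13468 = 16961; working-age = 19901; ratio = 16961/19901 × 100 = 85.2

85.2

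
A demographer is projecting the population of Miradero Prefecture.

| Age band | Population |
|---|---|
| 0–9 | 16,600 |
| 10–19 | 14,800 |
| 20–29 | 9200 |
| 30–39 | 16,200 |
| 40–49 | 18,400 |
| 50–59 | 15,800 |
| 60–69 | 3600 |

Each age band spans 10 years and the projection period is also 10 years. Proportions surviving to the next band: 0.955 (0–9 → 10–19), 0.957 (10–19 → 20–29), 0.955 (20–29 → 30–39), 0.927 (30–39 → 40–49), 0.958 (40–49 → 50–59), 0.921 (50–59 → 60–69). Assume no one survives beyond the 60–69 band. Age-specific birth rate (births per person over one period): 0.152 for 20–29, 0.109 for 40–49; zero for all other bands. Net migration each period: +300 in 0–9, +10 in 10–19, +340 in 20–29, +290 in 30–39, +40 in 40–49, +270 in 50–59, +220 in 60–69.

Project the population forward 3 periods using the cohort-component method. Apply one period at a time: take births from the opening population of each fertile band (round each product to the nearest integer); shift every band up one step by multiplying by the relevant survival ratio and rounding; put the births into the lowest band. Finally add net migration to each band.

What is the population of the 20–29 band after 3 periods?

3734

Call the groups 1 to 7, youngest first.
Period 1.
Births: 9200 × 0.152 = 1398  |  18400 × 0.109 = 2006 ⇒ total 3404
Group 2: 16600 × 0.955 = 15853
Group 3: 14800 × 0.957 = 14164
Group 4: 9200 × 0.955 = 8786
Group 5: 16200 × 0.927 = 15017
Group 6: 18400 × 0.958 = 17627
Group 7: 15800 × 0.921 = 14552
Net migration: Group 1 + 300 → 3704; Group 2 + 10 → 15863; Group 3 + 340 → 14504; Group 4 + 290 → 9076; Group 5 + 40 → 15057; Group 6 + 270 → 17897; Group 7 + 220 → 14772
→ [3704, 15863, 14504, 9076, 15057, 17897, 14772]
Period 2.
Births: 14504 × 0.152 = 2205  |  15057 × 0.109 = 1641 ⇒ total 3846
Group 2: 3704 × 0.955 = 3537
Group 3: 15863 × 0.957 = 15181
Group 4: 14504 × 0.955 = 13851
Group 5: 9076 × 0.927 = 8413
Group 6: 15057 × 0.958 = 14425
Group 7: 17897 × 0.921 = 16483
Net migration: Group 1 + 300 → 4146; Group 2 + 10 → 3547; Group 3 + 340 → 15521; Group 4 + 290 → 14141; Group 5 + 40 → 8453; Group 6 + 270 → 14695; Group 7 + 220 → 16703
→ [4146, 3547, 15521, 14141, 8453, 14695, 16703]
Period 3.
Births: 15521 × 0.152 = 2359  |  8453 × 0.109 = 921 ⇒ total 3280
Group 2: 4146 × 0.955 = 3959
Group 3: 3547 × 0.957 = 3394
Group 4: 15521 × 0.955 = 14823
Group 5: 14141 × 0.927 = 13109
Group 6: 8453 × 0.958 = 8098
Group 7: 14695 × 0.921 = 13534
Net migration: Group 1 + 300 → 3580; Group 2 + 10 → 3969; Group 3 + 340 → 3734; Group 4 + 290 → 15113; Group 5 + 40 → 13149; Group 6 + 270 → 8368; Group 7 + 220 → 13754
→ [3580, 3969, 3734, 15113, 13149, 8368, 13754]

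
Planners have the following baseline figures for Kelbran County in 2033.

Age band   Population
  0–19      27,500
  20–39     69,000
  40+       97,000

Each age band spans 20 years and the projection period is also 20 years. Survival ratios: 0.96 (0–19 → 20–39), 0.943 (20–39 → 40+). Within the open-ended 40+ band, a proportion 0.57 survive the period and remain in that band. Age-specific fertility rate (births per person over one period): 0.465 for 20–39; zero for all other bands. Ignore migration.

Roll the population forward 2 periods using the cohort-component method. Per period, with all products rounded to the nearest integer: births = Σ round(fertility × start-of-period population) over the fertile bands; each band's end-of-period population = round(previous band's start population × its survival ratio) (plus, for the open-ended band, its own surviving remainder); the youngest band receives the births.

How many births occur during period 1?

(Bands numbered youngest = 1 to oldest = 3.)
After projecting period 1:
Births: 69000 × 0.465 = 32085
Band 2: 27500 × 0.96 = 26400
Band 3: 69000 × 0.943 + 97000 × 0.57 = 65067 + 55290 = 120357
Population now: 0–19=32085, 20–39=26400, 40+=120357

32085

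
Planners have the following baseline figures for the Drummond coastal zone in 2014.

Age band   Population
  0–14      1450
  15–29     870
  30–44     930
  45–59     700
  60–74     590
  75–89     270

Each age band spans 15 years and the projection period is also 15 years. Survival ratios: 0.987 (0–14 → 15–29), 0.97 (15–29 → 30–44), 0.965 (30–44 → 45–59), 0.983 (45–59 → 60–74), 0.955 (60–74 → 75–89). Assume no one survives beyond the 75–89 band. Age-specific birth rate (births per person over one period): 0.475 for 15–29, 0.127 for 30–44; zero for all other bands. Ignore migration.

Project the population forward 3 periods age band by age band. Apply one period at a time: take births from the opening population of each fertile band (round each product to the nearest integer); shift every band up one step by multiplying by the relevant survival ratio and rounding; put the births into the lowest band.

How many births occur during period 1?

Let group 1 be 0–14 through group 6 = 75–89.
Period 1.
Births: 870 * 0.475 = 413, 930 * 0.127 = 118 ⇒ total 531
Group 2: 1450 * 0.987 = 1431
Group 3: 870 * 0.97 = 844
Group 4: 930 * 0.965 = 897
Group 5: 700 * 0.983 = 688
Group 6: 590 * 0.955 = 563
Population now: 0–14=531, 15–29=1431, 30–44=844, 45–59=897, 60–74=688, 75–89=563

531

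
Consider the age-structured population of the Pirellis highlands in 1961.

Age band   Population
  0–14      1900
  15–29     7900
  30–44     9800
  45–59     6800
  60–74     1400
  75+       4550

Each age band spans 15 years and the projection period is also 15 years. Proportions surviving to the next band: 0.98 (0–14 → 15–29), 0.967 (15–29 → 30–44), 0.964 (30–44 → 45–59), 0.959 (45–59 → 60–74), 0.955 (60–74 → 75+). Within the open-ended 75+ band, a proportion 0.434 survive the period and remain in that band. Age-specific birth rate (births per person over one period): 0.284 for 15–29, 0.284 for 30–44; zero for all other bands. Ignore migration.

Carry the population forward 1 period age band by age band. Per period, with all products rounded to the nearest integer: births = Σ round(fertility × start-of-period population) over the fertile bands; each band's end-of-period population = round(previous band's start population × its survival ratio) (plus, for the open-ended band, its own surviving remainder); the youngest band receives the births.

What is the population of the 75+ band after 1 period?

Let group 1 be 0–14 through group 6 = 75+.
After projecting period 1:
Births: 7900 × 0.284 = 2244, 9800 × 0.284 = 2783 → 5027
Group 2: 1900 × 0.98 = 1862
Group 3: 7900 × 0.967 = 7639
Group 4: 9800 × 0.964 = 9447
Group 5: 6800 × 0.959 = 6521
Group 6: 1400 × 0.955 + 4550 × 0.434 = 1337 + 1975 = 3312
→ [5027, 1862, 7639, 9447, 6521, 3312]

3312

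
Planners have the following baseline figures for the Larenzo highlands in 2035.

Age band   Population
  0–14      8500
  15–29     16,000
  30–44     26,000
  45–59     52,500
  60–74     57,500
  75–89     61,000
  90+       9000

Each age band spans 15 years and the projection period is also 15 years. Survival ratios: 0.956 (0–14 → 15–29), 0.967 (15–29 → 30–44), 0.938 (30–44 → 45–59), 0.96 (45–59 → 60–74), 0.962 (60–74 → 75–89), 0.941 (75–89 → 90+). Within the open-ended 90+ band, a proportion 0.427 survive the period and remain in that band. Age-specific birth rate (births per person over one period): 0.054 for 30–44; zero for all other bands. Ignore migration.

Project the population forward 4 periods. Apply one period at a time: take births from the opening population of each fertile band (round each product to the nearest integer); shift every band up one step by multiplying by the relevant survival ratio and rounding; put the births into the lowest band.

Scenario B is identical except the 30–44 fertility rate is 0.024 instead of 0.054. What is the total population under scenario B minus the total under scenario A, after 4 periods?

-1386

Numbering the bands 1..7 from youngest to oldest:
[period 1]
Births: 26000 × 0.054 = 1404
Band 2: 8500 × 0.956 = 8126
Band 3: 16000 × 0.967 = 15472
Band 4: 26000 × 0.938 = 24388
Band 5: 52500 × 0.96 = 50400
Band 6: 57500 × 0.962 = 55315
Band 7: 61000 × 0.941 + 9000 × 0.427 = 57401 + 3843 = 61244
Population now: 0–14=1404, 15–29=8126, 30–44=15472, 45–59=24388, 60–74=50400, 75–89=55315, 90+=61244
[period 2]
Births: 15472 × 0.054 = 835
Band 2: 1404 × 0.956 = 1342
Band 3: 8126 × 0.967 = 7858
Band 4: 15472 × 0.938 = 14513
Band 5: 24388 × 0.96 = 23412
Band 6: 50400 × 0.962 = 48485
Band 7: 55315 × 0.941 + 61244 × 0.427 = 52051 + 26151 = 78202
Population now: 0–14=835, 15–29=1342, 30–44=7858, 45–59=14513, 60–74=23412, 75–89=48485, 90+=78202
[period 3]
Births: 7858 × 0.054 = 424
Band 2: 835 × 0.956 = 798
Band 3: 1342 × 0.967 = 1298
Band 4: 7858 × 0.938 = 7371
Band 5: 14513 × 0.96 = 13932
Band 6: 23412 × 0.962 = 22522
Band 7: 48485 × 0.941 + 78202 × 0.427 = 45624 + 33392 = 79016
Population now: 0–14=424, 15–29=798, 30–44=1298, 45–59=7371, 60–74=13932, 75–89=22522, 90+=79016
[period 4]
Births: 1298 × 0.054 = 70
Band 2: 424 × 0.956 = 405
Band 3: 798 × 0.967 = 772
Band 4: 1298 × 0.938 = 1218
Band 5: 7371 × 0.96 = 7076
Band 6: 13932 × 0.962 = 13403
Band 7: 22522 × 0.941 + 79016 × 0.427 = 21193 + 33740 = 54933
Population now: 0–14=70, 15–29=405, 30–44=772, 45–59=1218, 60–74=7076, 75–89=13403, 90+=54933
Scenario A total after 4 periods: 77877
Scenario B projection —
[period 1]
Births: 26000 × 0.024 = 624
Band 2: 8500 × 0.956 = 8126
Band 3: 16000 × 0.967 = 15472
Band 4: 26000 × 0.938 = 24388
Band 5: 52500 × 0.96 = 50400
Band 6: 57500 × 0.962 = 55315
Band 7: 61000 × 0.941 + 9000 × 0.427 = 57401 + 3843 = 61244
Population now: 0–14=624, 15–29=8126, 30–44=15472, 45–59=24388, 60–74=50400, 75–89=55315, 90+=61244
[period 2]
Births: 15472 × 0.024 = 371
Band 2: 624 × 0.956 = 597
Band 3: 8126 × 0.967 = 7858
Band 4: 15472 × 0.938 = 14513
Band 5: 24388 × 0.96 = 23412
Band 6: 50400 × 0.962 = 48485
Band 7: 55315 × 0.941 + 61244 × 0.427 = 52051 + 26151 = 78202
Population now: 0–14=371, 15–29=597, 30–44=7858, 45–59=14513, 60–74=23412, 75–89=48485, 90+=78202
[period 3]
Births: 7858 × 0.024 = 189
Band 2: 371 × 0.956 = 355
Band 3: 597 × 0.967 = 577
Band 4: 7858 × 0.938 = 7371
Band 5: 14513 × 0.96 = 13932
Band 6: 23412 × 0.962 = 22522
Band 7: 48485 × 0.941 + 78202 × 0.427 = 45624 + 33392 = 79016
Population now: 0–14=189, 15–29=355, 30–44=577, 45–59=7371, 60–74=13932, 75–89=22522, 90+=79016
[period 4]
Births: 577 × 0.024 = 14
Band 2: 189 × 0.956 = 181
Band 3: 355 × 0.967 = 343
Band 4: 577 × 0.938 = 541
Band 5: 7371 × 0.96 = 7076
Band 6: 13932 × 0.962 = 13403
Band 7: 22522 × 0.941 + 79016 × 0.427 = 21193 + 33740 = 54933
Population now: 0–14=14, 15–29=181, 30–44=343, 45–59=541, 60–74=7076, 75–89=13403, 90+=54933
Scenario B total after 4 periods: 76491
Difference B − A = 76491 − 77877 = -1386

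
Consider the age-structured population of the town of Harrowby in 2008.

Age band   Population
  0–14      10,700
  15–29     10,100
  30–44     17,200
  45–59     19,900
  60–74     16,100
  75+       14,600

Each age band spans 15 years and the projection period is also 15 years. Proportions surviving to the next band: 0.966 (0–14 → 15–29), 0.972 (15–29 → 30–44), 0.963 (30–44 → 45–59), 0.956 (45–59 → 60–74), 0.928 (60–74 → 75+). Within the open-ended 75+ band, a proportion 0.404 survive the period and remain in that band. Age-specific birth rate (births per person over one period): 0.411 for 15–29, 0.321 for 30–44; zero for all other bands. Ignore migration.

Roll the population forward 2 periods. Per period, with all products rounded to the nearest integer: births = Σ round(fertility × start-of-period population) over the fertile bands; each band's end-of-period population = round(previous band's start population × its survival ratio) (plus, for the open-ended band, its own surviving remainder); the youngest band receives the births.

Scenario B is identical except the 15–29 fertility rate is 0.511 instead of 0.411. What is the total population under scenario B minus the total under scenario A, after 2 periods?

Period 1:
Births: 10100 * 0.411 = 4151, 17200 * 0.321 = 5521 ⇒ total 9672
15–29: 10700 * 0.966 = 10336
30–44: 10100 * 0.972 = 9817
45–59: 17200 * 0.963 = 16564
60–74: 19900 * 0.956 = 19024
75+: 16100 * 0.928 + 14600 * 0.404 = 14941 + 5898 = 20839
End of period: [9672, 10336, 9817, 16564, 19024, 20839]
Period 2:
Births: 10336 * 0.411 = 4248, 9817 * 0.321 = 3151 ⇒ total 7399
15–29: 9672 * 0.966 = 9343
30–44: 10336 * 0.972 = 10047
45–59: 9817 * 0.963 = 9454
60–74: 16564 * 0.956 = 15835
75+: 19024 * 0.928 + 20839 * 0.404 = 17654 + 8419 = 26073
End of period: [7399, 9343, 10047, 9454, 15835, 26073]
Scenario A total after 2 periods: 78151
Scenario B projection —
Period 1:
Births: 10100 * 0.511 = 5161, 17200 * 0.321 = 5521 ⇒ total 10682
15–29: 10700 * 0.966 = 10336
30–44: 10100 * 0.972 = 9817
45–59: 17200 * 0.963 = 16564
60–74: 19900 * 0.956 = 19024
75+: 16100 * 0.928 + 14600 * 0.404 = 14941 + 5898 = 20839
End of period: [10682, 10336, 9817, 16564, 19024, 20839]
Period 2:
Births: 10336 * 0.511 = 5282, 9817 * 0.321 = 3151 ⇒ total 8433
15–29: 10682 * 0.966 = 10319
30–44: 10336 * 0.972 = 10047
45–59: 9817 * 0.963 = 9454
60–74: 16564 * 0.956 = 15835
75+: 19024 * 0.928 + 20839 * 0.404 = 17654 + 8419 = 26073
End of period: [8433, 10319, 10047, 9454, 15835, 26073]
Scenario B total after 2 periods: 80161
Difference B − A = 80161 − 78151 = 2010

2010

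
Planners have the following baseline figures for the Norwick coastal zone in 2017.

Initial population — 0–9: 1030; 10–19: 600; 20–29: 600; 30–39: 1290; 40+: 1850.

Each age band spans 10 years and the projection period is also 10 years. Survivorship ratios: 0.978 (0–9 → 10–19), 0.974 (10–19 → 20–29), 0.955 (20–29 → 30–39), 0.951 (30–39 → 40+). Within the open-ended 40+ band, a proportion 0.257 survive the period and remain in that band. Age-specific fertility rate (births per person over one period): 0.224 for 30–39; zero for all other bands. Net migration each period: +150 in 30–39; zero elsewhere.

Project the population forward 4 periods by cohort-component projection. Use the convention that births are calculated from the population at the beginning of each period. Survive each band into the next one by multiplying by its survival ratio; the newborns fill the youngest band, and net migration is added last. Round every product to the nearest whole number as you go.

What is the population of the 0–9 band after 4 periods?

243

After projecting period 1:
Births: 1290 × 0.224 = 289
10–19: 1030 × 0.978 = 1007
20–29: 600 × 0.974 = 584
30–39: 600 × 0.955 = 573
40+: 1290 × 0.951 + 1850 × 0.257 = 1227 + 475 = 1702
Net migration: 30–39 + 150 → 723
Giving 289 / 1007 / 584 / 723 / 1702.
After projecting period 2:
Births: 723 × 0.224 = 162
10–19: 289 × 0.978 = 283
20–29: 1007 × 0.974 = 981
30–39: 584 × 0.955 = 558
40+: 723 × 0.951 + 1702 × 0.257 = 688 + 437 = 1125
Net migration: 30–39 + 150 → 708
Giving 162 / 283 / 981 / 708 / 1125.
After projecting period 3:
Births: 708 × 0.224 = 159
10–19: 162 × 0.978 = 158
20–29: 283 × 0.974 = 276
30–39: 981 × 0.955 = 937
40+: 708 × 0.951 + 1125 × 0.257 = 673 + 289 = 962
Net migration: 30–39 + 150 → 1087
Giving 159 / 158 / 276 / 1087 / 962.
After projecting period 4:
Births: 1087 × 0.224 = 243
10–19: 159 × 0.978 = 156
20–29: 158 × 0.974 = 154
30–39: 276 × 0.955 = 264
40+: 1087 × 0.951 + 962 × 0.257 = 1034 + 247 = 1281
Net migration: 30–39 + 150 → 414
Giving 243 / 156 / 154 / 414 / 1281.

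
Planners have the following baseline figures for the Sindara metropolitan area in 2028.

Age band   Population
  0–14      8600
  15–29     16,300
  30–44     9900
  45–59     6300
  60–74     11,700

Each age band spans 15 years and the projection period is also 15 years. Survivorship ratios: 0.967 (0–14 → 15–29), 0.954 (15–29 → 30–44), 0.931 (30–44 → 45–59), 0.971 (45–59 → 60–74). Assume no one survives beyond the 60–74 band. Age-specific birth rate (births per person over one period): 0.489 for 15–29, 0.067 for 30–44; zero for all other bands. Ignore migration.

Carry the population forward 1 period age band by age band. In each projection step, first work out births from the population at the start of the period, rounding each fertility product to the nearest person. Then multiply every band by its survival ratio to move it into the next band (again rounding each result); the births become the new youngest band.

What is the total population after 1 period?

— Period 1 —
Births: 16300 * 0.489 = 7971  |  9900 * 0.067 = 663 ⇒ total 8634
15–29: 8600 * 0.967 = 8316
30–44: 16300 * 0.954 = 15550
45–59: 9900 * 0.931 = 9217
60–74: 6300 * 0.971 = 6117
Population now: 0–14=8634, 15–29=8316, 30–44=15550, 45–59=9217, 60–74=6117
Total after period 1: 8634 + 8316 + 15550 + 9217 + 6117 = 47834

47834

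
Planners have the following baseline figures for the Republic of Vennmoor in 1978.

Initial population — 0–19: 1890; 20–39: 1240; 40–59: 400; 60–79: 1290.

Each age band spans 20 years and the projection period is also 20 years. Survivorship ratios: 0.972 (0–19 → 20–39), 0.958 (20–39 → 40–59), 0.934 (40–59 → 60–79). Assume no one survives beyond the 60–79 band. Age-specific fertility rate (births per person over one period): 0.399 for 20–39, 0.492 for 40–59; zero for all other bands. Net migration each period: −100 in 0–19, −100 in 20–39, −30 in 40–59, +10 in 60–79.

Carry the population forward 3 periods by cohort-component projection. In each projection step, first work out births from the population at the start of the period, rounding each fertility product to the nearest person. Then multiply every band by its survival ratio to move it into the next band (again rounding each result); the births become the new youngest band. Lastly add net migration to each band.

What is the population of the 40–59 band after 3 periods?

425

Period 1:
Births: 1240 * 0.399 = 495  |  400 * 0.492 = 197 — total 692
20–39: 1890 * 0.972 = 1837
40–59: 1240 * 0.958 = 1188
60–79: 400 * 0.934 = 374
Net migration: 0–19 − 100 → 592; 20–39 − 100 → 1737; 40–59 − 30 → 1158; 60–79 + 10 → 384
Giving 592 / 1737 / 1158 / 384.
Period 2:
Births: 1737 * 0.399 = 693  |  1158 * 0.492 = 570 — total 1263
20–39: 592 * 0.972 = 575
40–59: 1737 * 0.958 = 1664
60–79: 1158 * 0.934 = 1082
Net migration: 0–19 − 100 → 1163; 20–39 − 100 → 475; 40–59 − 30 → 1634; 60–79 + 10 → 1092
Giving 1163 / 475 / 1634 / 1092.
Period 3:
Births: 475 * 0.399 = 190  |  1634 * 0.492 = 804 — total 994
20–39: 1163 * 0.972 = 1130
40–59: 475 * 0.958 = 455
60–79: 1634 * 0.934 = 1526
Net migration: 0–19 − 100 → 894; 20–39 − 100 → 1030; 40–59 − 30 → 425; 60–79 + 10 → 1536
Giving 894 / 1030 / 425 / 1536.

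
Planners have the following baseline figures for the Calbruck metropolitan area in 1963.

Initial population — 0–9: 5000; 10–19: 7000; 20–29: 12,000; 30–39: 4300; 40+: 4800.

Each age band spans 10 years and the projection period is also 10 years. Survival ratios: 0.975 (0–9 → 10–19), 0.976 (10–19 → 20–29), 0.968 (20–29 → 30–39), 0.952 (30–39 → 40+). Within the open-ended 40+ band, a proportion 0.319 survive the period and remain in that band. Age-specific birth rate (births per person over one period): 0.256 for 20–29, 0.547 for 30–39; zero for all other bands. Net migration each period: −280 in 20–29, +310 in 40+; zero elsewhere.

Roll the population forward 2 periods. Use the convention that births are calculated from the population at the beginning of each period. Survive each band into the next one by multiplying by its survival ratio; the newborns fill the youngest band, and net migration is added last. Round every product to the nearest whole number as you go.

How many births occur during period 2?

8031

Period 1:
Births: 12000 × 0.256 = 3072  |  4300 × 0.547 = 2352 — total 5424
10–19: 5000 × 0.975 = 4875
20–29: 7000 × 0.976 = 6832
30–39: 12000 × 0.968 = 11616
40+: 4300 × 0.952 + 4800 × 0.319 = 4094 + 1531 = 5625
Net migration: 20–29 − 280 → 6552; 40+ + 310 → 5935
Population now: 0–9=5424, 10–19=4875, 20–29=6552, 30–39=11616, 40+=5935
Period 2:
Births: 6552 × 0.256 = 1677  |  11616 × 0.547 = 6354 — total 8031
10–19: 5424 × 0.975 = 5288
20–29: 4875 × 0.976 = 4758
30–39: 6552 × 0.968 = 6342
40+: 11616 × 0.952 + 5935 × 0.319 = 11058 + 1893 = 12951
Net migration: 20–29 − 280 → 4478; 40+ + 310 → 13261
Population now: 0–9=8031, 10–19=5288, 20–29=4478, 30–39=6342, 40+=13261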